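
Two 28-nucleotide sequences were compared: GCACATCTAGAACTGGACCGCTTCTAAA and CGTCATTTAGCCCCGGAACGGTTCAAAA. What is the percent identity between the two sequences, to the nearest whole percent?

64%

Mismatches at positions 1, 2, 3, 7, 11, 12, 14, 18, 21, 25 (1-based): 10 of 28.
Identical positions: 18/28 = 64.29% → 64%.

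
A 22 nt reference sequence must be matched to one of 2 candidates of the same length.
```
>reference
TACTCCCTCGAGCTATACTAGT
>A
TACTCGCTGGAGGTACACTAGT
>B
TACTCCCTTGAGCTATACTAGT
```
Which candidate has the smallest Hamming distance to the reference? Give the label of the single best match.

A differs at 4 bases; B differs at 1 base. The closest is B.

B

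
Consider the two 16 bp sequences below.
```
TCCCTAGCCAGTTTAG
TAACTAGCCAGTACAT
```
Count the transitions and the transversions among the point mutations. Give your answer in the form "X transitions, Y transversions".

Transitions (purine↔purine or pyrimidine↔pyrimidine): 14 T→C.
Transversions (purine↔pyrimidine): 2 C→A, 3 C→A, 13 T→A, 16 G→T.

1 transition, 4 transversions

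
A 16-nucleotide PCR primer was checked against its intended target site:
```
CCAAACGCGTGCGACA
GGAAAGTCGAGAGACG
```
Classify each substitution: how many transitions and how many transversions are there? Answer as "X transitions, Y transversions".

1 transition, 6 transversions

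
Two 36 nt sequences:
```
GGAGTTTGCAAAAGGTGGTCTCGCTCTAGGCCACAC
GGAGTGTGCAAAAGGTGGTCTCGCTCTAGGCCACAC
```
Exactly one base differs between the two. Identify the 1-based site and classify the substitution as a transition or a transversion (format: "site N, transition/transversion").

site 6, transversion

Site 6 changes T→G. T is a pyrimidine and G is a purine, so this is a transversion.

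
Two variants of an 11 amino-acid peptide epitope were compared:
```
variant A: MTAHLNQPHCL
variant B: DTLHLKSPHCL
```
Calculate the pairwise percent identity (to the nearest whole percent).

64%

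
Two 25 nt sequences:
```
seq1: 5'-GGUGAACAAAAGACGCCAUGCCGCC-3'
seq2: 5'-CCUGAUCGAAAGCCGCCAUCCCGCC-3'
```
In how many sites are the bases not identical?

6

Comparing position by position, 6 sites differ: 1 (G/C), 2 (G/C), 6 (A/U), 8 (A/G), 13 (A/C), 20 (G/C).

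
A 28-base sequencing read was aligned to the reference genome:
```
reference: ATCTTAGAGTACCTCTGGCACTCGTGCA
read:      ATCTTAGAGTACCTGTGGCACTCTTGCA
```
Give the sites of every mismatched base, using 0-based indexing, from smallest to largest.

14, 23

Differences at site 14 (C→G), site 23 (G→T).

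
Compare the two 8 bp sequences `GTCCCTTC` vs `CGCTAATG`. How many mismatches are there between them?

6

Mismatches (1-based): base 1: G→C; base 2: T→G; base 4: C→T; base 5: C→A; base 6: T→A; base 8: C→G.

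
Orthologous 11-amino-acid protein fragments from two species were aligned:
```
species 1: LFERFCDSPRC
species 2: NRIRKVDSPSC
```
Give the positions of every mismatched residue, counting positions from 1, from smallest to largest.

Scanning 1-based: 1: L/N; 2: F/R; 3: E/I; 5: F/K; 6: C/V; 10: R/S.

1, 2, 3, 5, 6, 10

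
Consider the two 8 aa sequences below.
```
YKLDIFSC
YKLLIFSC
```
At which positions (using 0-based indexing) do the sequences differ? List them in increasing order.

Scanning 0-based: 3: D/L.

3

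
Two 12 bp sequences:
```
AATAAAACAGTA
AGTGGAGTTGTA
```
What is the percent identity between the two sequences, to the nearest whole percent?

6 positions differ (2, 4, 5, 7, 8, 9), so 6 of 12 match: 6/12 = 50%.

50%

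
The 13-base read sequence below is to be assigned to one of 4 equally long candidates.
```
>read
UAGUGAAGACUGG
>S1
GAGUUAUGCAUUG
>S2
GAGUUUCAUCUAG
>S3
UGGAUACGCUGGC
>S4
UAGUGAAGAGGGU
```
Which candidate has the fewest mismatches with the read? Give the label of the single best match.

S4

S1 differs at 6 positions; S2 differs at 7 positions; S3 differs at 8 positions; S4 differs at 3 positions. The closest is S4.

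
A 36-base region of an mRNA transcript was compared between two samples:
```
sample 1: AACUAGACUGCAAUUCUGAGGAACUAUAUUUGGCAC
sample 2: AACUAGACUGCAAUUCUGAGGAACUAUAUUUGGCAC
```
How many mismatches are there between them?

0

The two sequences are identical at every position.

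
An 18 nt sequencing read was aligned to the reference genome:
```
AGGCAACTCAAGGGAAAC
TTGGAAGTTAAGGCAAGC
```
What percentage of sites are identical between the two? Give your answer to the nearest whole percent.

61%

7 positions differ (1, 2, 4, 7, 9, 14, 17), so 11 of 18 match: 11/18 = 61.11%.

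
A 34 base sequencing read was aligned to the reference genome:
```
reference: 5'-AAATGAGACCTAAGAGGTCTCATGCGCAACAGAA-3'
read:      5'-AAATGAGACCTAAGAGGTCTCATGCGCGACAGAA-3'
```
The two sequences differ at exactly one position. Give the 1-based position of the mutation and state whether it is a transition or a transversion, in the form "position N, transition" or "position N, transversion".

The sequences differ only at position 28: A→G (purine→purine), a transition.

position 28, transition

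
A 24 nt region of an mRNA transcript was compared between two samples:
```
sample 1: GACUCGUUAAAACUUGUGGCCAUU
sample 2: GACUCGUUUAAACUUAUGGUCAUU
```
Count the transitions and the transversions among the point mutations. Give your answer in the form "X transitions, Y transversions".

2 transitions, 1 transversion

Mismatches (1-based):
site 9: A→U (purine→pyrimidine, transversion)
site 16: G→A (purine→purine, transition)
site 20: C→U (pyrimidine→pyrimidine, transition)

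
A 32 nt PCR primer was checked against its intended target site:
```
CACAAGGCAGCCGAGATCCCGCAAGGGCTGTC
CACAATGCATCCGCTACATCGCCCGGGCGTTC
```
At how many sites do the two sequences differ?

11

Comparing position by position, 11 sites differ: 6 (G/T), 10 (G/T), 14 (A/C), 15 (G/T), 17 (T/C), 18 (C/A), 19 (C/T), 23 (A/C), 24 (A/C), 29 (T/G), 30 (G/T).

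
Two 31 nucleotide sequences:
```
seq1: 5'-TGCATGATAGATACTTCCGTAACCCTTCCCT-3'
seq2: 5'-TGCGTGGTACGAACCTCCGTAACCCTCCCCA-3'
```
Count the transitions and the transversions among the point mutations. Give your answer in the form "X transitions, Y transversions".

5 transitions, 3 transversions

Transitions (purine↔purine or pyrimidine↔pyrimidine): 4 A→G, 7 A→G, 11 A→G, 15 T→C, 27 T→C.
Transversions (purine↔pyrimidine): 10 G→C, 12 T→A, 31 T→A.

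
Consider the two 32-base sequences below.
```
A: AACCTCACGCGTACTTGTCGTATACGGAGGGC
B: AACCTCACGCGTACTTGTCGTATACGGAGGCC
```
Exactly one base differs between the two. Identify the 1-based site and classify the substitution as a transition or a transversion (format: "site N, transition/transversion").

site 31, transversion

The sequences differ only at site 31: G→C (purine→pyrimidine), a transversion.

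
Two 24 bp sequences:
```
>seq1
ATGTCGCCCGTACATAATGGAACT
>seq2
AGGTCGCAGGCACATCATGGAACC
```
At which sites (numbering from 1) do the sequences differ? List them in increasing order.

Scanning 1-based: 2: T/G; 8: C/A; 9: C/G; 11: T/C; 16: A/C; 24: T/C.

2, 8, 9, 11, 16, 24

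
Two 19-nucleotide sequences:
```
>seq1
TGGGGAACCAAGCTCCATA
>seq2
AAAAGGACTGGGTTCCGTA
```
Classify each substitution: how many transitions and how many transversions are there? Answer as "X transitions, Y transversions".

9 transitions, 1 transversion

Transitions (purine↔purine or pyrimidine↔pyrimidine): 2 G→A, 3 G→A, 4 G→A, 6 A→G, 9 C→T, 10 A→G, 11 A→G, 13 C→T, 17 A→G.
Transversions (purine↔pyrimidine): 1 T→A.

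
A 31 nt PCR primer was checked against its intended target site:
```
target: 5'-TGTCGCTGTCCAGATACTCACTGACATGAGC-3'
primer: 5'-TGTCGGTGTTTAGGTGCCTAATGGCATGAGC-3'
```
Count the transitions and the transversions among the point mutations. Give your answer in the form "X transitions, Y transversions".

Mismatches (1-based):
base 6: C→G (pyrimidine→purine, transversion)
base 10: C→T (pyrimidine→pyrimidine, transition)
base 11: C→T (pyrimidine→pyrimidine, transition)
base 14: A→G (purine→purine, transition)
base 16: A→G (purine→purine, transition)
base 18: T→C (pyrimidine→pyrimidine, transition)
base 19: C→T (pyrimidine→pyrimidine, transition)
base 21: C→A (pyrimidine→purine, transversion)
base 24: A→G (purine→purine, transition)

7 transitions, 2 transversions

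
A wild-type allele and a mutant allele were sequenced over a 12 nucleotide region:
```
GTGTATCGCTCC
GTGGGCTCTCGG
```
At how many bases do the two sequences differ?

Comparing position by position, 9 bases differ: 4 (T/G), 5 (A/G), 6 (T/C), 7 (C/T), 8 (G/C), 9 (C/T), 10 (T/C), 11 (C/G), 12 (C/G).

9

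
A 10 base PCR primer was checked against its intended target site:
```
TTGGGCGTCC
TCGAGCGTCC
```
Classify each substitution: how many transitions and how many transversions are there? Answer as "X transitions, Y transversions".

2 transitions, 0 transversions

Mismatches (1-based):
position 2: T→C (pyrimidine→pyrimidine, transition)
position 4: G→A (purine→purine, transition)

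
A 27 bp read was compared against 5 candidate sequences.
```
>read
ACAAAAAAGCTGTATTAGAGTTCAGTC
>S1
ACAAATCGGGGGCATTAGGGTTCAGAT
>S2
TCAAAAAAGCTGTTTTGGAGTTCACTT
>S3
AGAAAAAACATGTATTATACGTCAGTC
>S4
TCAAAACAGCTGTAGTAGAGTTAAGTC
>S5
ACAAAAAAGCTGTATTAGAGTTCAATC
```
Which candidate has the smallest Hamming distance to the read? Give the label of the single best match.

S1 differs at 9 positions; S2 differs at 5 positions; S3 differs at 6 positions; S4 differs at 4 positions; S5 differs at 1 position. The closest is S5.

S5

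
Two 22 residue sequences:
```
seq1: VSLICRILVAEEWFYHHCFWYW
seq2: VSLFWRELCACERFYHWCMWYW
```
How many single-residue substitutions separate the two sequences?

Comparing position by position, 8 positions differ: 4 (I/F), 5 (C/W), 7 (I/E), 9 (V/C), 11 (E/C), 13 (W/R), 17 (H/W), 19 (F/M).

8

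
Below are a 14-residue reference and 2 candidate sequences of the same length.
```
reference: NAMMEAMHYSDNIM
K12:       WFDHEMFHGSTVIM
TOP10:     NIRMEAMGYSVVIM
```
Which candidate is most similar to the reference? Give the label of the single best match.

K12 differs at 9 residues; TOP10 differs at 5 residues. The closest is TOP10.

TOP10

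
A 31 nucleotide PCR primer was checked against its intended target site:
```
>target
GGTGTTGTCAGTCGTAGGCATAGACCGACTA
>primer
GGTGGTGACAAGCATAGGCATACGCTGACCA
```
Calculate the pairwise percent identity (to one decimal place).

71.0%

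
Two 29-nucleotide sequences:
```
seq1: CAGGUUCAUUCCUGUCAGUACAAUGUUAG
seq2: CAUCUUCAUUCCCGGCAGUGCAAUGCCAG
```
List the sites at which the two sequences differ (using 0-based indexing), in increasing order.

Scanning 0-based: 2: G/U; 3: G/C; 12: U/C; 14: U/G; 19: A/G; 25: U/C; 26: U/C.

2, 3, 12, 14, 19, 25, 26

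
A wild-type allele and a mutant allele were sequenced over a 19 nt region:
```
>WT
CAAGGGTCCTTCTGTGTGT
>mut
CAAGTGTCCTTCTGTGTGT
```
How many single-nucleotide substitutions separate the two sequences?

1

Mismatches (1-based): site 5: G→T.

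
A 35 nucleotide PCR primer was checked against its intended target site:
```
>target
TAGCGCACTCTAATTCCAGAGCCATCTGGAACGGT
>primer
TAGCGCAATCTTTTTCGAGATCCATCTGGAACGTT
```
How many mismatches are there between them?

The sequences differ at sites 8, 12, 13, 17, 21, 34 (1-based) — 6 in total.

6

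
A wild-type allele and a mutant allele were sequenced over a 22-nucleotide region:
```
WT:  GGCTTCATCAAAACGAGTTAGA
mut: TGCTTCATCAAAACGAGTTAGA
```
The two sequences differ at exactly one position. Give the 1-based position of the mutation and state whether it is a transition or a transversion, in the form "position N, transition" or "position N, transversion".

position 1, transversion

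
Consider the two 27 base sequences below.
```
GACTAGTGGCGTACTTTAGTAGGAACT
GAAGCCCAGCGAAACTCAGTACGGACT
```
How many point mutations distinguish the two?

The sequences differ at sites 3, 4, 5, 6, 7, 8, 12, 14, 15, 17, 22, 24 (1-based) — 12 in total.

12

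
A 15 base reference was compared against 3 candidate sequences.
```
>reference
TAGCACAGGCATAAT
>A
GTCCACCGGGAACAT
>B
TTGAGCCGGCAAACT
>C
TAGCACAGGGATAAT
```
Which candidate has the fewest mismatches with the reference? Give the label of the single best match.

C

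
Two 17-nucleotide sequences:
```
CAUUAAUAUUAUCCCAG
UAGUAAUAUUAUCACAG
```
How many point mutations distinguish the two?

3

Comparing position by position, 3 positions differ: 1 (C/U), 3 (U/G), 14 (C/A).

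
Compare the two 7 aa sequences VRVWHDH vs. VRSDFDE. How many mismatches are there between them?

4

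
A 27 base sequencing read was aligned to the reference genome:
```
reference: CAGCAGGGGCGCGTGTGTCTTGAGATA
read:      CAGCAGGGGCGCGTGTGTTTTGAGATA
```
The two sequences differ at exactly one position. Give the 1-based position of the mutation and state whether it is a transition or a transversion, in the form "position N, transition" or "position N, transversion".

Position 19 changes C→T. C is a pyrimidine and T is a pyrimidine, so this is a transition.

position 19, transition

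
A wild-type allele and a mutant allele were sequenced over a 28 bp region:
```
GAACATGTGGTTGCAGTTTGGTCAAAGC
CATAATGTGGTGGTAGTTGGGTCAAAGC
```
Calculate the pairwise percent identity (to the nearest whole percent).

Mismatches at positions 1, 3, 4, 12, 14, 19 (1-based): 6 of 28.
Identical positions: 22/28 = 78.57% → 79%.

79%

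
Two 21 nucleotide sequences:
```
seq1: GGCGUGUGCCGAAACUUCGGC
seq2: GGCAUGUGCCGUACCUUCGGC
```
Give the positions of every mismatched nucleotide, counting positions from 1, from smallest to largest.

4, 12, 14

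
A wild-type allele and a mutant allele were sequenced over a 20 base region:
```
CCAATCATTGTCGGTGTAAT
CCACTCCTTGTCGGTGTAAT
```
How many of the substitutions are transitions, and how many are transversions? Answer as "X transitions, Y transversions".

Transitions (purine↔purine or pyrimidine↔pyrimidine): none.
Transversions (purine↔pyrimidine): 4 A→C, 7 A→C.

0 transitions, 2 transversions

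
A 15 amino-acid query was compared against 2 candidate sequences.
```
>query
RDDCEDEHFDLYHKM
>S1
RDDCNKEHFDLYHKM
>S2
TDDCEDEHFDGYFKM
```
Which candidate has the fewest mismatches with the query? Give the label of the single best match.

S1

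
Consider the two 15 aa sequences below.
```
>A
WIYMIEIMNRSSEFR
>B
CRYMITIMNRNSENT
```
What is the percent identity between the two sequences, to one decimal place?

6 positions differ (1, 2, 6, 11, 14, 15), so 9 of 15 match: 9/15 = 60%.

60.0%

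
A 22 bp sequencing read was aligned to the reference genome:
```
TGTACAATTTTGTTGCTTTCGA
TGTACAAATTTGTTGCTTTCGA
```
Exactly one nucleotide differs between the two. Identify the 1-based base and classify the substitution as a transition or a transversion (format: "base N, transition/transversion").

The sequences differ only at base 8: T→A (pyrimidine→purine), a transversion.

base 8, transversion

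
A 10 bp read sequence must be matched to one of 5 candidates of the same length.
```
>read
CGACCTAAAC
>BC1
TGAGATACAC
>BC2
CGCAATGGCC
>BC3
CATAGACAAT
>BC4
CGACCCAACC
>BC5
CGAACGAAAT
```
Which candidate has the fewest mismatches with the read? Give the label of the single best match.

Hamming distances to read — BC1: 4; BC2: 6; BC3: 7; BC4: 2; BC5: 3.
Smallest is BC4 with 2 mismatches.

BC4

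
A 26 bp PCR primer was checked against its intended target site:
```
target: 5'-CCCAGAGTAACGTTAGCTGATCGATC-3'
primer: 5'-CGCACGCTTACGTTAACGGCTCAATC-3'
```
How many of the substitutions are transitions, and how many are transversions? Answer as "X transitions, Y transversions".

Mismatches (1-based):
site 2: C→G (pyrimidine→purine, transversion)
site 5: G→C (purine→pyrimidine, transversion)
site 6: A→G (purine→purine, transition)
site 7: G→C (purine→pyrimidine, transversion)
site 9: A→T (purine→pyrimidine, transversion)
site 16: G→A (purine→purine, transition)
site 18: T→G (pyrimidine→purine, transversion)
site 20: A→C (purine→pyrimidine, transversion)
site 23: G→A (purine→purine, transition)

3 transitions, 6 transversions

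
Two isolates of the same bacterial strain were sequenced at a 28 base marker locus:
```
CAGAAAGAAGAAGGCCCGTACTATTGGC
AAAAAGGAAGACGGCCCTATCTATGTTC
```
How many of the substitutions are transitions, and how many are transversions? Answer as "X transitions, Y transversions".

Mismatches (1-based):
position 1: C→A (pyrimidine→purine, transversion)
position 3: G→A (purine→purine, transition)
position 6: A→G (purine→purine, transition)
position 12: A→C (purine→pyrimidine, transversion)
position 18: G→T (purine→pyrimidine, transversion)
position 19: T→A (pyrimidine→purine, transversion)
position 20: A→T (purine→pyrimidine, transversion)
position 25: T→G (pyrimidine→purine, transversion)
position 26: G→T (purine→pyrimidine, transversion)
position 27: G→T (purine→pyrimidine, transversion)

2 transitions, 8 transversions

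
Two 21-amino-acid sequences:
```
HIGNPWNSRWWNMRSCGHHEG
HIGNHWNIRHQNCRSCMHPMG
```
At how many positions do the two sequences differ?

Comparing position by position, 8 positions differ: 5 (P/H), 8 (S/I), 10 (W/H), 11 (W/Q), 13 (M/C), 17 (G/M), 19 (H/P), 20 (E/M).

8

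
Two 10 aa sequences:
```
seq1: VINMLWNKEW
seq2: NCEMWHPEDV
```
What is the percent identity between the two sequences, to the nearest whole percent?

Mismatches at positions 1, 2, 3, 5, 6, 7, 8, 9, 10 (1-based): 9 of 10.
Identical positions: 1/10 = 10% → 10%.

10%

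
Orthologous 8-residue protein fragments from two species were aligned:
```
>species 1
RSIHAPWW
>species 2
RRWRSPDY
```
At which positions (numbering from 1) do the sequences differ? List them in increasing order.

2, 3, 4, 5, 7, 8

Scanning 1-based: 2: S/R; 3: I/W; 4: H/R; 5: A/S; 7: W/D; 8: W/Y.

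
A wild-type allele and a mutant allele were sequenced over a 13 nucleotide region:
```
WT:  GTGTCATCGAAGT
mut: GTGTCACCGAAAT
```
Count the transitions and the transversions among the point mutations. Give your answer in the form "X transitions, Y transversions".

2 transitions, 0 transversions

Transitions (purine↔purine or pyrimidine↔pyrimidine): 7 T→C, 12 G→A.
Transversions (purine↔pyrimidine): none.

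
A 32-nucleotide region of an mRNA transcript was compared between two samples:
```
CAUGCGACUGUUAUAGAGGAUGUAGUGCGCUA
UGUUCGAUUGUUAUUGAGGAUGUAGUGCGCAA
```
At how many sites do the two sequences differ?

6

The sequences differ at sites 1, 2, 4, 8, 15, 31 (1-based) — 6 in total.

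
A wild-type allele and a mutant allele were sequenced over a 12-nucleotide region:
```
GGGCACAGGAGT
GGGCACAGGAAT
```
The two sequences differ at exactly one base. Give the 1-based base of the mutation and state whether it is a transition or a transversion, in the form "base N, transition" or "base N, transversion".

Base 11 changes G→A. G is a purine and A is a purine, so this is a transition.

base 11, transition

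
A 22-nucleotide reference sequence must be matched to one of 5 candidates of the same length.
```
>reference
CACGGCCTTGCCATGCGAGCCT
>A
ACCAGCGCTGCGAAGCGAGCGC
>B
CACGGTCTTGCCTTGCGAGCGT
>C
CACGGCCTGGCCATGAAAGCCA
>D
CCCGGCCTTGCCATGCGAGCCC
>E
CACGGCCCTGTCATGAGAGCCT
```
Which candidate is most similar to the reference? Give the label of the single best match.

D

A differs at 9 sites; B differs at 3 sites; C differs at 4 sites; D differs at 2 sites; E differs at 3 sites. The closest is D.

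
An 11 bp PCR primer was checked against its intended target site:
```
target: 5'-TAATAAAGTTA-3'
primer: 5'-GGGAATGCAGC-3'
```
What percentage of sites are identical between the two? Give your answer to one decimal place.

9.1%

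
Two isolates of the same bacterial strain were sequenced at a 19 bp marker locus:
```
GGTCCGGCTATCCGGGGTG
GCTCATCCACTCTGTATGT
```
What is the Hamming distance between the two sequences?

12

The sequences differ at positions 2, 5, 6, 7, 9, 10, 13, 15, 16, 17, 18, 19 (1-based) — 12 in total.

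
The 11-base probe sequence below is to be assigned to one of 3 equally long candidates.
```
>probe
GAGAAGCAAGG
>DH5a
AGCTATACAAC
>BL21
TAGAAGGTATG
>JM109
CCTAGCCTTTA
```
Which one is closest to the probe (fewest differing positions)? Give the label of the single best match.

BL21

DH5a differs at 9 positions; BL21 differs at 4 positions; JM109 differs at 9 positions. The closest is BL21.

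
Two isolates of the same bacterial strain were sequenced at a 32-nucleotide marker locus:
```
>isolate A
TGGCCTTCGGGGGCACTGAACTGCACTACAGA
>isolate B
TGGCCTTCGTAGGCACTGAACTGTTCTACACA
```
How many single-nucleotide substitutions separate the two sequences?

5

Comparing position by position, 5 sites differ: 10 (G/T), 11 (G/A), 24 (C/T), 25 (A/T), 31 (G/C).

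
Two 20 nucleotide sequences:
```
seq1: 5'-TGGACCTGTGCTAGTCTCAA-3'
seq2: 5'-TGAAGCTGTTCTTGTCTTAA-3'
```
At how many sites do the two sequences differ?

Mismatches (1-based): site 3: G→A; site 5: C→G; site 10: G→T; site 13: A→T; site 18: C→T.

5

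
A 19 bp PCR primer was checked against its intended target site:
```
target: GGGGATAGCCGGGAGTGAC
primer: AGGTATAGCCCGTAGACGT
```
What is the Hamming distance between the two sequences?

The sequences differ at bases 1, 4, 11, 13, 16, 17, 18, 19 (1-based) — 8 in total.

8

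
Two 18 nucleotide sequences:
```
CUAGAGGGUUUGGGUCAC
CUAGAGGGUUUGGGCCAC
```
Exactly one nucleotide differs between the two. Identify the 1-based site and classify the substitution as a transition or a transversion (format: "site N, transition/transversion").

site 15, transition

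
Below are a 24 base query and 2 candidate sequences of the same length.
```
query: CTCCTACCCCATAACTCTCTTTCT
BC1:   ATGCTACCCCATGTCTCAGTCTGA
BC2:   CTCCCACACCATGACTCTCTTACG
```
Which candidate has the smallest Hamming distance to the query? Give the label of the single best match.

BC1 differs at 9 sites; BC2 differs at 5 sites. The closest is BC2.

BC2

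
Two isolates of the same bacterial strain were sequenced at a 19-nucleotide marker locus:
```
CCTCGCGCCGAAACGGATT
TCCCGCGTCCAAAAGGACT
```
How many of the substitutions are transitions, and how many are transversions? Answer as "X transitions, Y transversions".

4 transitions, 2 transversions

Mismatches (1-based):
base 1: C→T (pyrimidine→pyrimidine, transition)
base 3: T→C (pyrimidine→pyrimidine, transition)
base 8: C→T (pyrimidine→pyrimidine, transition)
base 10: G→C (purine→pyrimidine, transversion)
base 14: C→A (pyrimidine→purine, transversion)
base 18: T→C (pyrimidine→pyrimidine, transition)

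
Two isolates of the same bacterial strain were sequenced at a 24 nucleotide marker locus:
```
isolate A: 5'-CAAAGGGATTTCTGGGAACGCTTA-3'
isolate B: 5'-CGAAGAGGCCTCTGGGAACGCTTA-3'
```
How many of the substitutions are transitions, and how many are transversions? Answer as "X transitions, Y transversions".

Transitions (purine↔purine or pyrimidine↔pyrimidine): 2 A→G, 6 G→A, 8 A→G, 9 T→C, 10 T→C.
Transversions (purine↔pyrimidine): none.

5 transitions, 0 transversions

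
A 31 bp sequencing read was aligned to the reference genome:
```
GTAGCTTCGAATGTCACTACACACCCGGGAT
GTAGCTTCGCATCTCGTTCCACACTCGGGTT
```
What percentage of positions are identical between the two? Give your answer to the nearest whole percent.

Mismatches at positions 10, 13, 16, 17, 19, 25, 30 (1-based): 7 of 31.
Identical positions: 24/31 = 77.42% → 77%.

77%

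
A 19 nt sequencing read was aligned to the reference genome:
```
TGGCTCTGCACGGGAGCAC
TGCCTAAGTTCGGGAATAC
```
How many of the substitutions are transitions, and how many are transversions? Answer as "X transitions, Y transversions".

Transitions (purine↔purine or pyrimidine↔pyrimidine): 9 C→T, 16 G→A, 17 C→T.
Transversions (purine↔pyrimidine): 3 G→C, 6 C→A, 7 T→A, 10 A→T.

3 transitions, 4 transversions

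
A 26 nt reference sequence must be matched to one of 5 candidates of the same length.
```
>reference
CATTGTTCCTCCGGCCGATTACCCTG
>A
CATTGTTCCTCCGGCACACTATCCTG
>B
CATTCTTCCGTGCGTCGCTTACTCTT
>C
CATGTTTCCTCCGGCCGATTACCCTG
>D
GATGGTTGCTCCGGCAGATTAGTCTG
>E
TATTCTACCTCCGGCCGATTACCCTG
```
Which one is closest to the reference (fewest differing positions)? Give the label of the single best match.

Hamming distances to reference — A: 4; B: 9; C: 2; D: 6; E: 3.
Smallest is C with 2 mismatches.

C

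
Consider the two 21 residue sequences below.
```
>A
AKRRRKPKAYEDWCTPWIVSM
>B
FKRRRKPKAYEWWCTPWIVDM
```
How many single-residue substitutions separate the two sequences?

Mismatches (1-based): residue 1: A→F; residue 12: D→W; residue 20: S→D.

3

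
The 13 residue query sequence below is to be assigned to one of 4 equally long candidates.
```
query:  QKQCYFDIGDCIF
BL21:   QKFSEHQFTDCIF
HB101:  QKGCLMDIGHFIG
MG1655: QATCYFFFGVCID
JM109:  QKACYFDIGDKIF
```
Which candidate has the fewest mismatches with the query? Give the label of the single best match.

JM109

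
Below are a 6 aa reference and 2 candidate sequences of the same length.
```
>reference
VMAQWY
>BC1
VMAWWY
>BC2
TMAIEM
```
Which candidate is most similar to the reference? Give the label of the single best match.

BC1

BC1 differs at 1 position; BC2 differs at 4 positions. The closest is BC1.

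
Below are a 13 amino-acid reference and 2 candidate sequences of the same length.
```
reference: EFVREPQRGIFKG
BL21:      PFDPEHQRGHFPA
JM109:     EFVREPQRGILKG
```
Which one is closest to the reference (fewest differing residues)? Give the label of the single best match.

JM109

Hamming distances to reference — BL21: 7; JM109: 1.
Smallest is JM109 with 1 mismatch.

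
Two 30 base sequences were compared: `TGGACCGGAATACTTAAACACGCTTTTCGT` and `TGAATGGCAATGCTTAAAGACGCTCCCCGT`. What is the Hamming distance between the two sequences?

9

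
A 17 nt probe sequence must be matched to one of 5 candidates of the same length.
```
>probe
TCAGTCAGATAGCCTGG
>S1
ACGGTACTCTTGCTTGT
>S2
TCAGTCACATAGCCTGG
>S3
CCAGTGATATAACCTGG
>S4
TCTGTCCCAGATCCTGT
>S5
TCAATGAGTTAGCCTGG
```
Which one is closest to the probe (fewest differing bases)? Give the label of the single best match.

S1 differs at 9 bases; S2 differs at 1 base; S3 differs at 4 bases; S4 differs at 6 bases; S5 differs at 3 bases. The closest is S2.

S2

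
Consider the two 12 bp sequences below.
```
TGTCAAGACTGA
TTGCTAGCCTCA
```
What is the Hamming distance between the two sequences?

The sequences differ at bases 2, 3, 5, 8, 11 (1-based) — 5 in total.

5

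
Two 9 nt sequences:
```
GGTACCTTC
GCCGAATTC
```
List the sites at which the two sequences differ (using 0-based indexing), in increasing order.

1, 2, 3, 4, 5

Differences at site 1 (G→C), site 2 (T→C), site 3 (A→G), site 4 (C→A), site 5 (C→A).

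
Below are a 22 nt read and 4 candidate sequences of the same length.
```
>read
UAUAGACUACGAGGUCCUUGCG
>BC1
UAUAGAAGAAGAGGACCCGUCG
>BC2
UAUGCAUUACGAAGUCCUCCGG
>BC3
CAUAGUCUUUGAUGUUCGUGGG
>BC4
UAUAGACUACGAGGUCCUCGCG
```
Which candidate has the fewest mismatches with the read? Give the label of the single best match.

BC4

BC1 differs at 7 positions; BC2 differs at 7 positions; BC3 differs at 8 positions; BC4 differs at 1 position. The closest is BC4.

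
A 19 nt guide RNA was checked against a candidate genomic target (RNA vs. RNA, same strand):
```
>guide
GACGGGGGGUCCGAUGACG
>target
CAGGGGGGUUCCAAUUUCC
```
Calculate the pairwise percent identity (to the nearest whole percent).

63%

7 positions differ (1, 3, 9, 13, 16, 17, 19), so 12 of 19 match: 12/19 = 63.16%.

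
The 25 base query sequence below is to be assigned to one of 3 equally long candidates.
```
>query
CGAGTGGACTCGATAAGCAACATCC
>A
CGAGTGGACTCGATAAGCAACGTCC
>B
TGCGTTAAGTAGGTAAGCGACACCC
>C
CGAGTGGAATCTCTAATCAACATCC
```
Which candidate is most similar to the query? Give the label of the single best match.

A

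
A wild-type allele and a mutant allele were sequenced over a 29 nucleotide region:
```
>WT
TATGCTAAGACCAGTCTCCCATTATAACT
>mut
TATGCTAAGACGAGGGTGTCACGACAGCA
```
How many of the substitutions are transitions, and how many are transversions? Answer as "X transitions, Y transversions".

4 transitions, 6 transversions

Transitions (purine↔purine or pyrimidine↔pyrimidine): 19 C→T, 22 T→C, 25 T→C, 27 A→G.
Transversions (purine↔pyrimidine): 12 C→G, 15 T→G, 16 C→G, 18 C→G, 23 T→G, 29 T→A.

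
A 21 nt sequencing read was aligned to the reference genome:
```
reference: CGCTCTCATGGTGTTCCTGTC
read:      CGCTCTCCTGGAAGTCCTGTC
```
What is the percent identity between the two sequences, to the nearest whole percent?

Mismatches at positions 8, 12, 13, 14 (1-based): 4 of 21.
Identical positions: 17/21 = 80.95% → 81%.

81%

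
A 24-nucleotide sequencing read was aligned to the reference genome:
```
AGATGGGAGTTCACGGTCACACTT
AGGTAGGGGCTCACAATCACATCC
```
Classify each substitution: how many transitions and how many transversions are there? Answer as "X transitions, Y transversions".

Transitions (purine↔purine or pyrimidine↔pyrimidine): 3 A→G, 5 G→A, 8 A→G, 10 T→C, 15 G→A, 16 G→A, 22 C→T, 23 T→C, 24 T→C.
Transversions (purine↔pyrimidine): none.

9 transitions, 0 transversions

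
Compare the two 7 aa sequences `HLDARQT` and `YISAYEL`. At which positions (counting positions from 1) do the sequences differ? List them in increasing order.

Scanning 1-based: 1: H/Y; 2: L/I; 3: D/S; 5: R/Y; 6: Q/E; 7: T/L.

1, 2, 3, 5, 6, 7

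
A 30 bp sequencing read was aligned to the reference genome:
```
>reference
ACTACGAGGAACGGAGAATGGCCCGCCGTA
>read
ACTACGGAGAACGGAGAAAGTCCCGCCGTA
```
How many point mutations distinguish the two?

Comparing position by position, 4 sites differ: 7 (A/G), 8 (G/A), 19 (T/A), 21 (G/T).

4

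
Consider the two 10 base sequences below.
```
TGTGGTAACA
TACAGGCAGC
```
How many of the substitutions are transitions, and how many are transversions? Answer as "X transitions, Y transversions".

3 transitions, 4 transversions

Transitions (purine↔purine or pyrimidine↔pyrimidine): 2 G→A, 3 T→C, 4 G→A.
Transversions (purine↔pyrimidine): 6 T→G, 7 A→C, 9 C→G, 10 A→C.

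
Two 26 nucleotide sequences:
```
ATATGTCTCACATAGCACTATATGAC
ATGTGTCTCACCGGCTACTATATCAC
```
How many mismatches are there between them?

Mismatches (1-based): base 3: A→G; base 12: A→C; base 13: T→G; base 14: A→G; base 15: G→C; base 16: C→T; base 24: G→C.

7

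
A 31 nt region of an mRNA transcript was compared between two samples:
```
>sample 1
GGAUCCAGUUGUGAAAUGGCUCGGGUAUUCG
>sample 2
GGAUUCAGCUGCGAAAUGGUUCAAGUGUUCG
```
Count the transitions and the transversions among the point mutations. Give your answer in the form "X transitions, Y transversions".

7 transitions, 0 transversions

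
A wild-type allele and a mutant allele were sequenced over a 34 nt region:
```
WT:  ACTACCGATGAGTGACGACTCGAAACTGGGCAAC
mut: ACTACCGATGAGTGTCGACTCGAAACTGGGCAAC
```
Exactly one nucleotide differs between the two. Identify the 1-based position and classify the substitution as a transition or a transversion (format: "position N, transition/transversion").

position 15, transversion

The sequences differ only at position 15: A→T (purine→pyrimidine), a transversion.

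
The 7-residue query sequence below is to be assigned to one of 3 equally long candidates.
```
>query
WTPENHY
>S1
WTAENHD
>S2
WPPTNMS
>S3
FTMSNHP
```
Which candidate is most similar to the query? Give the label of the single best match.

Hamming distances to query — S1: 2; S2: 4; S3: 4.
Smallest is S1 with 2 mismatches.

S1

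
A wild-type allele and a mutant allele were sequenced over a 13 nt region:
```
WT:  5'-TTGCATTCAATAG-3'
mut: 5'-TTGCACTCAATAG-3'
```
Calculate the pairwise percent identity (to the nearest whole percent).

92%

1 position differs (6), so 12 of 13 match: 12/13 = 92.31%.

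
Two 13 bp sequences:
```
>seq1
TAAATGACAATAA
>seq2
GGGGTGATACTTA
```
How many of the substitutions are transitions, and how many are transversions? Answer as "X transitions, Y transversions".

4 transitions, 3 transversions

Mismatches (1-based):
base 1: T→G (pyrimidine→purine, transversion)
base 2: A→G (purine→purine, transition)
base 3: A→G (purine→purine, transition)
base 4: A→G (purine→purine, transition)
base 8: C→T (pyrimidine→pyrimidine, transition)
base 10: A→C (purine→pyrimidine, transversion)
base 12: A→T (purine→pyrimidine, transversion)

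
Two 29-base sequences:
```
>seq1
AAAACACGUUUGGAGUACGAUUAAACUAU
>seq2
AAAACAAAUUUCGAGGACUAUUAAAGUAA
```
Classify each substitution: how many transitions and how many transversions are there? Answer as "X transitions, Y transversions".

Mismatches (1-based):
site 7: C→A (pyrimidine→purine, transversion)
site 8: G→A (purine→purine, transition)
site 12: G→C (purine→pyrimidine, transversion)
site 16: U→G (pyrimidine→purine, transversion)
site 19: G→U (purine→pyrimidine, transversion)
site 26: C→G (pyrimidine→purine, transversion)
site 29: U→A (pyrimidine→purine, transversion)

1 transition, 6 transversions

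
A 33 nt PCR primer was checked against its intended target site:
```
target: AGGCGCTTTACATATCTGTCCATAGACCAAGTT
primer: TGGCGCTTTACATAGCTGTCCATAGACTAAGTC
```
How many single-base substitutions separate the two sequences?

4

The sequences differ at sites 1, 15, 28, 33 (1-based) — 4 in total.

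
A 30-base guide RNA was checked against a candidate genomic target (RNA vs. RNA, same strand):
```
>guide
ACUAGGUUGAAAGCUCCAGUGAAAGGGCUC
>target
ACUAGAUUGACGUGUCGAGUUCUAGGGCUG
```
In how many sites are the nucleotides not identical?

10

Comparing position by position, 10 sites differ: 6 (G/A), 11 (A/C), 12 (A/G), 13 (G/U), 14 (C/G), 17 (C/G), 21 (G/U), 22 (A/C), 23 (A/U), 30 (C/G).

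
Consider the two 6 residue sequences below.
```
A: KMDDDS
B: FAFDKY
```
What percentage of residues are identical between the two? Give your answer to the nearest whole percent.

17%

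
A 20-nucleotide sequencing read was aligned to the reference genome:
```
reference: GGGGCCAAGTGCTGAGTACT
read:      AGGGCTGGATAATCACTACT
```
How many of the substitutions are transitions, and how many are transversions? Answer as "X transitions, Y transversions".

6 transitions, 3 transversions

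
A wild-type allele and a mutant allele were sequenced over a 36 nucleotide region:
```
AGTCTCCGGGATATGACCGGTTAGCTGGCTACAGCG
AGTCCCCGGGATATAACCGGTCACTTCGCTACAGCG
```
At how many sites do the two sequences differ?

6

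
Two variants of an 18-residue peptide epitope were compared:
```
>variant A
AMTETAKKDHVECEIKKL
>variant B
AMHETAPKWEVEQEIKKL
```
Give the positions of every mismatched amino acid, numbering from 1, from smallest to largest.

Scanning 1-based: 3: T/H; 7: K/P; 9: D/W; 10: H/E; 13: C/Q.

3, 7, 9, 10, 13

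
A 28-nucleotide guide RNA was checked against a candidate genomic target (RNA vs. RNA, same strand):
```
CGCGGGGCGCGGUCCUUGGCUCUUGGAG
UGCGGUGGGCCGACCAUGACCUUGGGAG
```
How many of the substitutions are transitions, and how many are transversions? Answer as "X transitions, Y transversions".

4 transitions, 6 transversions

Transitions (purine↔purine or pyrimidine↔pyrimidine): 1 C→U, 19 G→A, 21 U→C, 22 C→U.
Transversions (purine↔pyrimidine): 6 G→U, 8 C→G, 11 G→C, 13 U→A, 16 U→A, 24 U→G.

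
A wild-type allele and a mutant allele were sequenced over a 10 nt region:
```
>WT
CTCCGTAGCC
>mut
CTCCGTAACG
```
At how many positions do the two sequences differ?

The sequences differ at positions 8, 10 (1-based) — 2 in total.

2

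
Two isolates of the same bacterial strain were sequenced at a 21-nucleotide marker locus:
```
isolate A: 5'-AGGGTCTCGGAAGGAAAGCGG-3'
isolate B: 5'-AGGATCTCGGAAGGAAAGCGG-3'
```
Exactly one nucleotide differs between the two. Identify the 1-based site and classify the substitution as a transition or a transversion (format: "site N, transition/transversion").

Site 4 changes G→A. G is a purine and A is a purine, so this is a transition.

site 4, transition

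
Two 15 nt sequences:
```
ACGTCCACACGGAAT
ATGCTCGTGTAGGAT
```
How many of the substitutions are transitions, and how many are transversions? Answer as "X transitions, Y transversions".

Transitions (purine↔purine or pyrimidine↔pyrimidine): 2 C→T, 4 T→C, 5 C→T, 7 A→G, 8 C→T, 9 A→G, 10 C→T, 11 G→A, 13 A→G.
Transversions (purine↔pyrimidine): none.

9 transitions, 0 transversions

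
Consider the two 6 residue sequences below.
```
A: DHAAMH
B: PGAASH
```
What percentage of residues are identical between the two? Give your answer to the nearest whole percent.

50%

3 positions differ (1, 2, 5), so 3 of 6 match: 3/6 = 50%.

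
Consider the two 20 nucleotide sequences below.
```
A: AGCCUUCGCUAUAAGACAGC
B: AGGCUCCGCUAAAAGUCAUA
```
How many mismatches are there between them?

Mismatches (1-based): site 3: C→G; site 6: U→C; site 12: U→A; site 16: A→U; site 19: G→U; site 20: C→A.

6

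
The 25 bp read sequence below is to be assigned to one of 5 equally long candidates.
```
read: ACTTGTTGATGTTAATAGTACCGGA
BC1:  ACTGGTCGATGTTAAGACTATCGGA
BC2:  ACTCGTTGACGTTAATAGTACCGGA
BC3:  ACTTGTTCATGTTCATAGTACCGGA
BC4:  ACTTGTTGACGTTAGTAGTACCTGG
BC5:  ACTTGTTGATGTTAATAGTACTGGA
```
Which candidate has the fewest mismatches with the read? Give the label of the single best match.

BC1 differs at 5 bases; BC2 differs at 2 bases; BC3 differs at 2 bases; BC4 differs at 4 bases; BC5 differs at 1 base. The closest is BC5.

BC5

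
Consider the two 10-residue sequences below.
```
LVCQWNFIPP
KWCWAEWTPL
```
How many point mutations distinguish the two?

Comparing position by position, 8 positions differ: 1 (L/K), 2 (V/W), 4 (Q/W), 5 (W/A), 6 (N/E), 7 (F/W), 8 (I/T), 10 (P/L).

8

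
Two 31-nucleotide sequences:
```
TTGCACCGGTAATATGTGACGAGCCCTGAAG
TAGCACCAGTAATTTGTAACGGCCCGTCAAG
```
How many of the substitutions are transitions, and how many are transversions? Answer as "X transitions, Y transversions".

Mismatches (1-based):
site 2: T→A (pyrimidine→purine, transversion)
site 8: G→A (purine→purine, transition)
site 14: A→T (purine→pyrimidine, transversion)
site 18: G→A (purine→purine, transition)
site 22: A→G (purine→purine, transition)
site 23: G→C (purine→pyrimidine, transversion)
site 26: C→G (pyrimidine→purine, transversion)
site 28: G→C (purine→pyrimidine, transversion)

3 transitions, 5 transversions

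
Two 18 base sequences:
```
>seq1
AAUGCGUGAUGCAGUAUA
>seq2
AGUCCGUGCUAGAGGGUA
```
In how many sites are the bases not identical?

The sequences differ at sites 2, 4, 9, 11, 12, 15, 16 (1-based) — 7 in total.

7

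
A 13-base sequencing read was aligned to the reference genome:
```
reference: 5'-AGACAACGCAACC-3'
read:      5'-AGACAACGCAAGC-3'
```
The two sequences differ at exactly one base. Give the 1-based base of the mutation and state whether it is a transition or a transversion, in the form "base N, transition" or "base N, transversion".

base 12, transversion

The sequences differ only at base 12: C→G (pyrimidine→purine), a transversion.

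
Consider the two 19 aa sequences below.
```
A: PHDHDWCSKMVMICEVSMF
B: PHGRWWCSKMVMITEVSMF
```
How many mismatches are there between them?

Comparing position by position, 4 positions differ: 3 (D/G), 4 (H/R), 5 (D/W), 14 (C/T).

4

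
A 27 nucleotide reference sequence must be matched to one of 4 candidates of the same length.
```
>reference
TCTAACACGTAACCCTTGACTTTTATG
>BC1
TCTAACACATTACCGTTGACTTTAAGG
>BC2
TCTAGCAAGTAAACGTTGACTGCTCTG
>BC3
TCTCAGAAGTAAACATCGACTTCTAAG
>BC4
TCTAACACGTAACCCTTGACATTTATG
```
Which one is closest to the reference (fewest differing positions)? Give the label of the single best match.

BC1 differs at 5 positions; BC2 differs at 7 positions; BC3 differs at 8 positions; BC4 differs at 1 position. The closest is BC4.

BC4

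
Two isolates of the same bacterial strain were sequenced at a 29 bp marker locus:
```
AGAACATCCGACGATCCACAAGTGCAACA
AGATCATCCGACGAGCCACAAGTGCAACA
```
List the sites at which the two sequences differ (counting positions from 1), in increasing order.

Differences at site 4 (A→T), site 15 (T→G).

4, 15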